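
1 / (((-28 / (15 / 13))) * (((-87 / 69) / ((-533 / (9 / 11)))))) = -51865 / 2436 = -21.29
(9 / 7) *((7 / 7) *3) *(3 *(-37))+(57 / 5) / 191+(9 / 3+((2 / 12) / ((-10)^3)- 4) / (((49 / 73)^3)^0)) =-3442106537 / 8022000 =-429.08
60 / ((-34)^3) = -15 / 9826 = -0.00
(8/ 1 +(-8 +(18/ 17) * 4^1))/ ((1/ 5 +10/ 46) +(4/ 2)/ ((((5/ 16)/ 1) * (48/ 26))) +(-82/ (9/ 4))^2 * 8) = 33534/ 84161441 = 0.00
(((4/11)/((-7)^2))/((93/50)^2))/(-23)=-10000/107221653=-0.00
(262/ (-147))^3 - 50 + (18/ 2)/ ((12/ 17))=-545240839/ 12706092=-42.91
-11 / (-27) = 11 / 27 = 0.41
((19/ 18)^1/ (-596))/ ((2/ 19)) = -361/ 21456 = -0.02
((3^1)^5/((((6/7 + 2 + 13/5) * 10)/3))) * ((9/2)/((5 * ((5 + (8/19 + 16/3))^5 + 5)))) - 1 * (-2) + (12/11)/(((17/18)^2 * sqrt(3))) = 1296 * sqrt(3)/3179 + 94478052555782537/47237052427098280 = 2.71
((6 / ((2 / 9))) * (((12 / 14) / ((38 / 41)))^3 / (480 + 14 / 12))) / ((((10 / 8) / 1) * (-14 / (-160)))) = 19293469056 / 47544441133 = 0.41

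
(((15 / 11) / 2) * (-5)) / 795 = -0.00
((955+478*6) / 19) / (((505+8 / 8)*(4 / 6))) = 11469 / 19228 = 0.60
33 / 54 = 0.61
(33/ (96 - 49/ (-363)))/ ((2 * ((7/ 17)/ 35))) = 1018215/ 69794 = 14.59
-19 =-19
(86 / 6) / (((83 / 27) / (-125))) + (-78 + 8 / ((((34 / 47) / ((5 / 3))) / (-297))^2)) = 89833345989 / 23987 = 3745084.67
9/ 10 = 0.90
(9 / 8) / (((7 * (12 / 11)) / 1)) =33 / 224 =0.15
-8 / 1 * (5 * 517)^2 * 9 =-481120200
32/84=8/21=0.38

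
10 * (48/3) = 160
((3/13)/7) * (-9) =-0.30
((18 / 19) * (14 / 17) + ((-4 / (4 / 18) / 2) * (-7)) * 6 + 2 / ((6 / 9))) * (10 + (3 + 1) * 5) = 3699450 / 323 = 11453.41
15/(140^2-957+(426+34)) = 15/19103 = 0.00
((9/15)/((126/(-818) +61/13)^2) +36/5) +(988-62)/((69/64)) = 866.13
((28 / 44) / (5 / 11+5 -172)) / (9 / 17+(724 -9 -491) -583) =119 / 11164208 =0.00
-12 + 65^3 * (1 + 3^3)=7689488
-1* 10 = -10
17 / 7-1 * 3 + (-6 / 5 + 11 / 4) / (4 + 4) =-0.38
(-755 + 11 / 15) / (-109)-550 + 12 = -868316 / 1635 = -531.08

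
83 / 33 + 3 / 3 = 116 / 33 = 3.52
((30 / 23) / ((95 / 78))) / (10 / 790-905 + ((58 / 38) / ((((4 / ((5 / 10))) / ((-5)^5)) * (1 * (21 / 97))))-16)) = -6211296 / 21314166953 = -0.00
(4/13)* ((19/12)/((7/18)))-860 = -78146/91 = -858.75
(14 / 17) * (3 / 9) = 14 / 51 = 0.27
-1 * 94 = -94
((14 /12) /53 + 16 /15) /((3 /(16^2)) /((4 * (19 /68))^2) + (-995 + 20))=-0.00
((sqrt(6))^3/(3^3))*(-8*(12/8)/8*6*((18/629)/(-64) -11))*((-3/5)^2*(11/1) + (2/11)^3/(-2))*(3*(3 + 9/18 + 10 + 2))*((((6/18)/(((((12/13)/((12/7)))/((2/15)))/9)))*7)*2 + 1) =154544055111873*sqrt(6)/3348796000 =113041.84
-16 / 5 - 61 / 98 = -1873 / 490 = -3.82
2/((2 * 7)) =1/7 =0.14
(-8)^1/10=-4/5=-0.80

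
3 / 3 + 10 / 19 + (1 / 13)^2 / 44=215663 / 141284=1.53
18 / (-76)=-9 / 38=-0.24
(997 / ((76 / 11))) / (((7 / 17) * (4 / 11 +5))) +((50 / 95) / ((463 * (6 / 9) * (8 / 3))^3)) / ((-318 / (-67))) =11047099083695586601 / 169076186282708992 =65.34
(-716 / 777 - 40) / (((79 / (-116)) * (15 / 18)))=7376672 / 102305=72.10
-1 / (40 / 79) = -79 / 40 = -1.98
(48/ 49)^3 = 0.94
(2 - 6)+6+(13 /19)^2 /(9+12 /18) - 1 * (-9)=115666 /10469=11.05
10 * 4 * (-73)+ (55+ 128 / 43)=-123067 / 43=-2862.02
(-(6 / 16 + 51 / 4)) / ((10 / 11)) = -231 / 16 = -14.44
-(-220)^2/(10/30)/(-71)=145200/71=2045.07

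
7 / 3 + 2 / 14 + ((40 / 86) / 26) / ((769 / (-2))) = 22352872 / 9027291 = 2.48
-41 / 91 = -0.45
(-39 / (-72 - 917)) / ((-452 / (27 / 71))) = -1053 / 31738988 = -0.00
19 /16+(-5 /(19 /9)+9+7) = 4505 /304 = 14.82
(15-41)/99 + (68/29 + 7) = 26075/2871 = 9.08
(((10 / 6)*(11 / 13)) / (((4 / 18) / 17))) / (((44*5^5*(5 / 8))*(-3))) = -17 / 40625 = -0.00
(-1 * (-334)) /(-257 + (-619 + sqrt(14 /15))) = -2194380 /5755313 -167 * sqrt(210) /5755313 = -0.38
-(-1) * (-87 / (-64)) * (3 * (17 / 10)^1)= 4437 / 640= 6.93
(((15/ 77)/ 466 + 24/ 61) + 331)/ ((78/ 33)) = 725355545/ 5173532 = 140.21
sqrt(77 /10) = sqrt(770) /10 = 2.77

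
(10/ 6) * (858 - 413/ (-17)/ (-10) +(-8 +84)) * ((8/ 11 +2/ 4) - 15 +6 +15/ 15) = -715051/ 68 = -10515.46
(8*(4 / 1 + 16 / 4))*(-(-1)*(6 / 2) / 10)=19.20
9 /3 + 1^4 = 4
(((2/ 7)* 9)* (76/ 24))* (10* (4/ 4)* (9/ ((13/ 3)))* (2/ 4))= 7695/ 91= 84.56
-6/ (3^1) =-2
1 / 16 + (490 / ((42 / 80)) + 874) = 86755 / 48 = 1807.40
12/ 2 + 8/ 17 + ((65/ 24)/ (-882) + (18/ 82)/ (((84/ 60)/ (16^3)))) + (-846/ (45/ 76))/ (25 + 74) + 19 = 530108528209/ 811475280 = 653.27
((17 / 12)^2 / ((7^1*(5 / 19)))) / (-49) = -5491 / 246960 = -0.02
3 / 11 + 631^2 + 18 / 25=109494548 / 275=398161.99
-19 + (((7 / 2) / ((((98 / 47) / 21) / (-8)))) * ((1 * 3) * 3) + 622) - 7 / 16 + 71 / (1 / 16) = -12791 / 16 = -799.44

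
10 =10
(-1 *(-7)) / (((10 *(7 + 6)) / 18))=63 / 65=0.97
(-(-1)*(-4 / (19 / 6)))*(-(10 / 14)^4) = 15000 / 45619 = 0.33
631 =631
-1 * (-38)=38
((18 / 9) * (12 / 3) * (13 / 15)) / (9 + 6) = 104 / 225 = 0.46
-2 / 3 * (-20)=40 / 3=13.33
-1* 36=-36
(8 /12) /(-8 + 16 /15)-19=-993 /52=-19.10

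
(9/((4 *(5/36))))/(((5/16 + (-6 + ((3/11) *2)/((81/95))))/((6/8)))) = -288684/119935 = -2.41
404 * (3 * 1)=1212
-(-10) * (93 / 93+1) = 20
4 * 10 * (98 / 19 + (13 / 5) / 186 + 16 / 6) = 313.54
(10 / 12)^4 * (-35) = -21875 / 1296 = -16.88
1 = 1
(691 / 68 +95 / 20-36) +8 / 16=-350 / 17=-20.59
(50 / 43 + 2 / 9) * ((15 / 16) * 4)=670 / 129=5.19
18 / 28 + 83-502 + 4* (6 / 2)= -5689 / 14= -406.36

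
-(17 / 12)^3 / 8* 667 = -3276971 / 13824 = -237.05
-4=-4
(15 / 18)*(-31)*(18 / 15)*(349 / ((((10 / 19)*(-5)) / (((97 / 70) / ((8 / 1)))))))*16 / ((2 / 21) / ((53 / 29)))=3170367303 / 14500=218646.02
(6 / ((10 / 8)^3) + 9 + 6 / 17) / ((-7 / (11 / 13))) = -22341 / 14875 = -1.50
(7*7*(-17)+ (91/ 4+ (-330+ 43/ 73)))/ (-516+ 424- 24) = 332781/ 33872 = 9.82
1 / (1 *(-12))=-0.08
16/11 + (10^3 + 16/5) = 55256/55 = 1004.65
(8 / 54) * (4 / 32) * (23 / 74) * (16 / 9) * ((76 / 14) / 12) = 874 / 188811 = 0.00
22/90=11/45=0.24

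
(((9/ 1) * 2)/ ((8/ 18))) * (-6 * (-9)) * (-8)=-17496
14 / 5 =2.80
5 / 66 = 0.08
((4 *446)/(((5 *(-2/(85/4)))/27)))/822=-34119/274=-124.52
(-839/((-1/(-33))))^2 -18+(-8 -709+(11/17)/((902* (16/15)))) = 17097560195151/22304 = 766569234.00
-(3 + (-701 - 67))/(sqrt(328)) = 765 * sqrt(82)/164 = 42.24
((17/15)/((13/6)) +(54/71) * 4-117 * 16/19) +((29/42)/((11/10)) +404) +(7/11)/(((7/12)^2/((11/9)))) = 6318669871/20255235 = 311.95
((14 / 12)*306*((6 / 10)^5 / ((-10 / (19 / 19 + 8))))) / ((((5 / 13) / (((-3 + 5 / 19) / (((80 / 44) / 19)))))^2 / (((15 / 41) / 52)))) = -622663890849 / 640625000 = -971.96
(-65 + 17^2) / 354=0.63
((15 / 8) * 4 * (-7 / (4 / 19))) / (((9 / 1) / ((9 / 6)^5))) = -53865 / 256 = -210.41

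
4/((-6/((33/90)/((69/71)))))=-0.25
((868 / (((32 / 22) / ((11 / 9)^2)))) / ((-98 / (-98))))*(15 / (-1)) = -1444135 / 108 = -13371.62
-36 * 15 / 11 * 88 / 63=-480 / 7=-68.57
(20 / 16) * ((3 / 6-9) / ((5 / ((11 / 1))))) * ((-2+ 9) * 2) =-1309 / 4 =-327.25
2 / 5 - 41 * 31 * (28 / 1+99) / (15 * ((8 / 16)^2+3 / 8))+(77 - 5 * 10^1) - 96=-1296481 / 75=-17286.41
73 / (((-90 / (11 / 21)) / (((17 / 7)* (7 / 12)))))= -13651 / 22680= -0.60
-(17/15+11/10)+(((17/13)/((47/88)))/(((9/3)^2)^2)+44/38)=-9828421/9403290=-1.05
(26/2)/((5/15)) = 39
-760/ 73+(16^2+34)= 20410/ 73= 279.59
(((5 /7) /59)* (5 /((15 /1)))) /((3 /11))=55 /3717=0.01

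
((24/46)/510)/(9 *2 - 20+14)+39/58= 114382/170085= 0.67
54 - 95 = -41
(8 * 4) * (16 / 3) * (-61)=-31232 / 3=-10410.67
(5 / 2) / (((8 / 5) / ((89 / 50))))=89 / 32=2.78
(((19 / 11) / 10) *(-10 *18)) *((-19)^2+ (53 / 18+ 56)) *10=-1436210 / 11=-130564.55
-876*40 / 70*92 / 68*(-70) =805920 / 17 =47407.06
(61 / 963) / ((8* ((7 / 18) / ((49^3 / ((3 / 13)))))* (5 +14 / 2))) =13327951 / 15408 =865.00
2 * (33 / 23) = 66 / 23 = 2.87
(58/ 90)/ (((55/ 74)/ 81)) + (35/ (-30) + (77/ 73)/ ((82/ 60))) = 344890787/ 4938450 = 69.84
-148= -148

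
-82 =-82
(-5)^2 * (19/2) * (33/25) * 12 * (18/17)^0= 3762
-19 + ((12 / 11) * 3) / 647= -18.99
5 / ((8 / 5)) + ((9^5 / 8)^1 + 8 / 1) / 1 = 29569 / 4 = 7392.25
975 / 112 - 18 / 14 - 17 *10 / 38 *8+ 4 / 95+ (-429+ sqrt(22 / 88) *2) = -4855327 / 10640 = -456.33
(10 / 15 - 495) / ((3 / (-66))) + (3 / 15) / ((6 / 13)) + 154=330893 / 30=11029.77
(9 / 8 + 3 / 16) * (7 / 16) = 147 / 256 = 0.57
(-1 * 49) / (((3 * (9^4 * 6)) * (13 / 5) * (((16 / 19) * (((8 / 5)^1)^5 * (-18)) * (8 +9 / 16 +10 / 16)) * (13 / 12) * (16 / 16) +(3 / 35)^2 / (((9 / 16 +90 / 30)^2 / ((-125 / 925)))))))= 501096203125 / 4967515178144303616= 0.00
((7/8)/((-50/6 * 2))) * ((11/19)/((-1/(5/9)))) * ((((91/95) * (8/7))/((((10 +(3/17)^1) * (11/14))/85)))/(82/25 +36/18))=0.04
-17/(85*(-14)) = 1/70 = 0.01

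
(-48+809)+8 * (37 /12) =2357 /3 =785.67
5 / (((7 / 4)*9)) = 20 / 63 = 0.32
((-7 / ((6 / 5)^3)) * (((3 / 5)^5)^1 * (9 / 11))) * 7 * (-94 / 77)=26649 / 12100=2.20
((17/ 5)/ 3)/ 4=17/ 60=0.28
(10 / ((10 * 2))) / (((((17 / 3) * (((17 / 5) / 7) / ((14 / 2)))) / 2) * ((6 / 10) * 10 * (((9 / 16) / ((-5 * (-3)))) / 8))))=78400 / 867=90.43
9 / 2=4.50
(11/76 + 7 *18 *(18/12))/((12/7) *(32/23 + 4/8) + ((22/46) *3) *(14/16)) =4628750/110067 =42.05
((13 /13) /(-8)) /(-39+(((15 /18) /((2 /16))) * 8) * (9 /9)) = -3 /344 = -0.01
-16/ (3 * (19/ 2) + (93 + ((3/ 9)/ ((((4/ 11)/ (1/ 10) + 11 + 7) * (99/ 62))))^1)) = -102816/ 780821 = -0.13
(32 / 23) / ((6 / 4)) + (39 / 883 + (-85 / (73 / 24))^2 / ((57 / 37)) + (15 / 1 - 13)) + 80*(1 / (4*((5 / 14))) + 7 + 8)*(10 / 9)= 35263697706361 / 18506759031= 1905.45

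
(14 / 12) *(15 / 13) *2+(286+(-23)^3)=-154418 / 13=-11878.31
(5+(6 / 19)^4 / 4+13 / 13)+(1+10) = 2215781 / 130321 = 17.00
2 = 2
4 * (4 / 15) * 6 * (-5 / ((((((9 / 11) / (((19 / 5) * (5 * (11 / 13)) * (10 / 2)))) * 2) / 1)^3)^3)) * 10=-17520673024730574132863648249013671875 / 32867202661502827176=-533074664283871094.75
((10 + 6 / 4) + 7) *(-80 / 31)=-1480 / 31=-47.74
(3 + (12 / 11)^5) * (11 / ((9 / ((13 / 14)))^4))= 6968741195 / 1230075210672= 0.01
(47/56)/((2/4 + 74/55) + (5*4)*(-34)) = -2585/2088716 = -0.00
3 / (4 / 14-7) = -21 / 47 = -0.45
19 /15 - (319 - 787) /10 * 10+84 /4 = 7354 /15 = 490.27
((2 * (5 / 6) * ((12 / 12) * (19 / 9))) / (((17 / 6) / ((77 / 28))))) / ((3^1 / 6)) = 1045 / 153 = 6.83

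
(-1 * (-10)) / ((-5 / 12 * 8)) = -3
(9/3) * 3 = 9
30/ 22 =1.36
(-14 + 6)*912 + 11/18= -131317/18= -7295.39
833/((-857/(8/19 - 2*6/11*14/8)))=259063/179113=1.45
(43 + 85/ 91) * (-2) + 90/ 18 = -7541/ 91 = -82.87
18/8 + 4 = 25/4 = 6.25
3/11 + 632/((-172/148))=-257095/473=-543.54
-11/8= -1.38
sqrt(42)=6.48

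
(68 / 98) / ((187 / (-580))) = -1160 / 539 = -2.15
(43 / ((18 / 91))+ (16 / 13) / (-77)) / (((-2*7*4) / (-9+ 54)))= -19583125 / 112112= -174.67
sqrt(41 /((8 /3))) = sqrt(246) /4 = 3.92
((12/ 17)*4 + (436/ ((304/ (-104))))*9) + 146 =-385532/ 323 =-1193.60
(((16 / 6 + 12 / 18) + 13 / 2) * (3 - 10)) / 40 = -413 / 240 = -1.72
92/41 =2.24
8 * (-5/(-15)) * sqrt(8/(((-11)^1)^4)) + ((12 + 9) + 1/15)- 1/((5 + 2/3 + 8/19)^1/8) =16 * sqrt(2)/363 + 102812/5205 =19.81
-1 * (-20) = 20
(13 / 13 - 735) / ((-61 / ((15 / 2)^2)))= 82575 / 122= 676.84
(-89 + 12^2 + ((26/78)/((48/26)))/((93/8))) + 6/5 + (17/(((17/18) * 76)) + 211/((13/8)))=385151713/2067390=186.30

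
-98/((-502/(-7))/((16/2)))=-2744/251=-10.93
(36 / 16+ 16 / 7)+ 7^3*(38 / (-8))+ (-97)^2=54490 / 7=7784.29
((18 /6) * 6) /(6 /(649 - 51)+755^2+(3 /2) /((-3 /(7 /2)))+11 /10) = 107640 /3408745673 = 0.00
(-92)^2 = 8464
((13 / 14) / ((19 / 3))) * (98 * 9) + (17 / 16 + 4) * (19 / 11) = 461673 / 3344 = 138.06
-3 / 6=-0.50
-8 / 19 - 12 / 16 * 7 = -431 / 76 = -5.67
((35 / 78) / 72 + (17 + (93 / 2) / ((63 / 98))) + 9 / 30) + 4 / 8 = 2531119 / 28080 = 90.14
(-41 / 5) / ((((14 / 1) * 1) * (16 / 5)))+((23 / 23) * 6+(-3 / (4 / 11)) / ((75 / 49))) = 0.43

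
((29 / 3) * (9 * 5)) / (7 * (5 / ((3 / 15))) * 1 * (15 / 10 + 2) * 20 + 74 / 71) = 30885 / 869824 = 0.04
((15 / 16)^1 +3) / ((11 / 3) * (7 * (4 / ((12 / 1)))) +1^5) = 567 / 1376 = 0.41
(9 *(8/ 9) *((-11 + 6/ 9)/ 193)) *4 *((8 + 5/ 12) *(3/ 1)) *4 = -100192/ 579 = -173.04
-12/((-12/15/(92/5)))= 276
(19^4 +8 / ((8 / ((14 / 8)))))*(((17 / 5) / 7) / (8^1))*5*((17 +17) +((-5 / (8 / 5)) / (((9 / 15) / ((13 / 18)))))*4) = 18140405509 / 24192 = 749851.42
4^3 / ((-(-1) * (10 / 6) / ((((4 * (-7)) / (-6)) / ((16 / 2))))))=112 / 5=22.40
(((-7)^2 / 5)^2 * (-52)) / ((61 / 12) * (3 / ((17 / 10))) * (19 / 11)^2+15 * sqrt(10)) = -67.31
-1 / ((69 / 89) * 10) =-89 / 690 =-0.13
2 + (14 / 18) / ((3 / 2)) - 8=-148 / 27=-5.48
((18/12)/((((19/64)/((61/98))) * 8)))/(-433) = -366/403123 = -0.00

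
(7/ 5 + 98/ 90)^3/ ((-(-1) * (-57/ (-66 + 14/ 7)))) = 89915392/ 5194125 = 17.31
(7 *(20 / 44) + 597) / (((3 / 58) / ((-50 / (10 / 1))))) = -1914580 / 33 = -58017.58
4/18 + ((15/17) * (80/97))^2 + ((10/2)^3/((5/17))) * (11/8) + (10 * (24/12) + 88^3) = 133538745977515/195782472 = 682077.13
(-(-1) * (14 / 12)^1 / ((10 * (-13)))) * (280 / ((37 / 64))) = -6272 / 1443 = -4.35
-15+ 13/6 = -12.83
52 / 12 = 13 / 3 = 4.33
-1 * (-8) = 8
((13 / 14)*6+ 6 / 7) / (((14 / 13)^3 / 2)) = 98865 / 9604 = 10.29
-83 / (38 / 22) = -48.05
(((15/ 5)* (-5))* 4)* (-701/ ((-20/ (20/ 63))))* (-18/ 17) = 84120/ 119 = 706.89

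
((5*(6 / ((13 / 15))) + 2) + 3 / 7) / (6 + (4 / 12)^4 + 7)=273051 / 95914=2.85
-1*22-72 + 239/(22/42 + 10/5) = 37/53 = 0.70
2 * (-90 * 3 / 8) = -135 / 2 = -67.50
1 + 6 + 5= 12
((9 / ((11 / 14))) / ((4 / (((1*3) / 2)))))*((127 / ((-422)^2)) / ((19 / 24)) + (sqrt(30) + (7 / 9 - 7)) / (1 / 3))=-1492093827 / 18609778 + 567*sqrt(30) / 44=-9.60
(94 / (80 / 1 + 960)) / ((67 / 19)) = 893 / 34840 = 0.03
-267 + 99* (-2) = -465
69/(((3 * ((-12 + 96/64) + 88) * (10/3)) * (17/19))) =1311/13175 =0.10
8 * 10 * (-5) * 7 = -2800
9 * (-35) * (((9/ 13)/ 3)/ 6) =-315/ 26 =-12.12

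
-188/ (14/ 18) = -1692/ 7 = -241.71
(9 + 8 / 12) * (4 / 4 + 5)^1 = 58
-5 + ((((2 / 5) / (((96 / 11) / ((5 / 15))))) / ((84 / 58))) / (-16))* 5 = -484159 / 96768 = -5.00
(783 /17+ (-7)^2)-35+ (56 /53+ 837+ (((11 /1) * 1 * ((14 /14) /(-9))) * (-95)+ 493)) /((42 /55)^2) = 36357724063 /14304276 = 2541.74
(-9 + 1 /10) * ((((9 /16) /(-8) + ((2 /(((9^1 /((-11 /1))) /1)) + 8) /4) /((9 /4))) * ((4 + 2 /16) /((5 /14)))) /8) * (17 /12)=-9.96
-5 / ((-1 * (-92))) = -5 / 92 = -0.05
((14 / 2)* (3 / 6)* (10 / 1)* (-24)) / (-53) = 840 / 53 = 15.85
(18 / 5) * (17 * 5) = 306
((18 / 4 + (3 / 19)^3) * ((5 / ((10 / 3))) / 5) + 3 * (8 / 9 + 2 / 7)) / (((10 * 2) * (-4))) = -561751 / 9218496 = -0.06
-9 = -9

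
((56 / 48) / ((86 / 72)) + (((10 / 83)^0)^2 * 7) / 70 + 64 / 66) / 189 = 29039 / 2681910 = 0.01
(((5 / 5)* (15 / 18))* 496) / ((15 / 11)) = 2728 / 9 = 303.11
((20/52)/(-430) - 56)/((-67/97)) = 6073073/74906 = 81.08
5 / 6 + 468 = 2813 / 6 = 468.83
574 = 574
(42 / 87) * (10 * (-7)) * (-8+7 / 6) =20090 / 87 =230.92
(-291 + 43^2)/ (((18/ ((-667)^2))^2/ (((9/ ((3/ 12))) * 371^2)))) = 42444225013383257638/ 9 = 4716025001487028626.44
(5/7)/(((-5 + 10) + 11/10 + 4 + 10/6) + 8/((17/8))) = 2550/55447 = 0.05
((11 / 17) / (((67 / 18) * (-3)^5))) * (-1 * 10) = 0.01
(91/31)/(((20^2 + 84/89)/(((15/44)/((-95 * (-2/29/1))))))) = 704613/1849573088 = 0.00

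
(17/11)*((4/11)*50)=3400/121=28.10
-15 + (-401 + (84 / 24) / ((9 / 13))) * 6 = -2390.67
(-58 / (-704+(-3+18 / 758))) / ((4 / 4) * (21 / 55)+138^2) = 604505 / 140327765652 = 0.00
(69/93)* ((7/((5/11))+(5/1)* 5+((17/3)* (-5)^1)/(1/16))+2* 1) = -141772/465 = -304.89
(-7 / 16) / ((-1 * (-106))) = -7 / 1696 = -0.00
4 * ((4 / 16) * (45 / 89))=45 / 89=0.51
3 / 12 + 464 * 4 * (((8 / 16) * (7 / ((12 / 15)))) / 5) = 6497 / 4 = 1624.25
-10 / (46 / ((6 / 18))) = -5 / 69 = -0.07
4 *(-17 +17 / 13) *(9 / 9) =-816 / 13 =-62.77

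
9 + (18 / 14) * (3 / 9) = 66 / 7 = 9.43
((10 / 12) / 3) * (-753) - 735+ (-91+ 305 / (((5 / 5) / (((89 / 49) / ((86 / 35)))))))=-731168 / 903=-809.71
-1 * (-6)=6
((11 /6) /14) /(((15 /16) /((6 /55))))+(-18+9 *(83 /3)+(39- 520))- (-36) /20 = -130297 /525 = -248.18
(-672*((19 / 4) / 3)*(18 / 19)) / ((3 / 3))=-1008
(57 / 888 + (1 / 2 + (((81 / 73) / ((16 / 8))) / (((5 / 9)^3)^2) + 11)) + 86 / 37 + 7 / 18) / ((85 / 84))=705053329729 / 21523593750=32.76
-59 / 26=-2.27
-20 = -20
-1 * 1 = -1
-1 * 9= -9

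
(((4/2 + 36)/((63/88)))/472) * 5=0.56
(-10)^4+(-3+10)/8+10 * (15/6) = 10025.88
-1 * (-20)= 20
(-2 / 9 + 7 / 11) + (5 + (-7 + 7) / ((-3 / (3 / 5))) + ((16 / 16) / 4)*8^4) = 1029.41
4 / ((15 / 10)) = 8 / 3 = 2.67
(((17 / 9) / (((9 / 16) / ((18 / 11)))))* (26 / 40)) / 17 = 104 / 495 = 0.21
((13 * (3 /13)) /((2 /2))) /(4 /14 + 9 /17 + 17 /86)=2.96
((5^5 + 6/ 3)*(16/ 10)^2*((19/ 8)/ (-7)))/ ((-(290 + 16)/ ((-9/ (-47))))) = 237652/ 139825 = 1.70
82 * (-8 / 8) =-82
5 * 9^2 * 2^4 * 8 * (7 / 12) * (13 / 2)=196560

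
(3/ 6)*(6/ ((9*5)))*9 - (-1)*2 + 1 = 18/ 5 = 3.60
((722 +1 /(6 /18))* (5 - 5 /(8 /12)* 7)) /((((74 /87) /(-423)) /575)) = 1457434603125 /148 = 9847531102.20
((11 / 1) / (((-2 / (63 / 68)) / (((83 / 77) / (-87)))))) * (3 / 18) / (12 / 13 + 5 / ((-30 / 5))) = 3237 / 27608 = 0.12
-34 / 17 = -2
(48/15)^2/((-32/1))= -8/25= -0.32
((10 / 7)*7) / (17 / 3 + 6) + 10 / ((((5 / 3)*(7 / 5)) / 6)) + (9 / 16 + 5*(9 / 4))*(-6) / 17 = 21327 / 952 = 22.40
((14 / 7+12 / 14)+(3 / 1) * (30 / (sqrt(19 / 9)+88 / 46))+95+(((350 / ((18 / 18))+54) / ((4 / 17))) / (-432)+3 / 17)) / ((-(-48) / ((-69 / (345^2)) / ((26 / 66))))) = -855706377427 / 135996388819200+2277 * sqrt(19) / 3833960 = -0.00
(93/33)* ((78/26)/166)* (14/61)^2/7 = 1302/3397273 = 0.00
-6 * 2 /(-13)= 12 /13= 0.92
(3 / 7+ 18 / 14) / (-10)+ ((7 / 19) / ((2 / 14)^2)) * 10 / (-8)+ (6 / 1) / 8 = -29243 / 1330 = -21.99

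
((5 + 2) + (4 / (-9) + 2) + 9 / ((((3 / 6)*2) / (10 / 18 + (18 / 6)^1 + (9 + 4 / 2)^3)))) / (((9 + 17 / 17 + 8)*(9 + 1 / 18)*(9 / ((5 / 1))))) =540880 / 13203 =40.97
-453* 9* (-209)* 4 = 3408372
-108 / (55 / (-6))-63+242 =10493 / 55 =190.78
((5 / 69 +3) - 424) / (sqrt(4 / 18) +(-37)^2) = -119283708 / 387951281 +29044*sqrt(2) / 387951281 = -0.31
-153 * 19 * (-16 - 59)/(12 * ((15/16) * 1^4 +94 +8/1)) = 32300/183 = 176.50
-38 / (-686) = 19 / 343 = 0.06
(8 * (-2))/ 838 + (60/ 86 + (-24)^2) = 576.68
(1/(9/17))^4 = 83521/6561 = 12.73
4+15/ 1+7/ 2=45/ 2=22.50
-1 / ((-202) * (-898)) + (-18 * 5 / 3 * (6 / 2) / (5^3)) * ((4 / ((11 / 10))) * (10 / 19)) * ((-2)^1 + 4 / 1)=-104484305 / 37911764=-2.76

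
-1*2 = -2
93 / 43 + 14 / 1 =695 / 43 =16.16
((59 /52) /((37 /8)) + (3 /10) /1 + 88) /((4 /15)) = 1277709 /3848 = 332.04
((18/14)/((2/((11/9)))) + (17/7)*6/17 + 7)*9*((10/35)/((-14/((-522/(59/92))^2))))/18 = -69765713424/1193983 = -58431.08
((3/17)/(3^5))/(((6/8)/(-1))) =-4/4131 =-0.00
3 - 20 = -17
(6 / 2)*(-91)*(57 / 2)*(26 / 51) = -67431 / 17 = -3966.53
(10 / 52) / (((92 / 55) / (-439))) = -120725 / 2392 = -50.47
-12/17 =-0.71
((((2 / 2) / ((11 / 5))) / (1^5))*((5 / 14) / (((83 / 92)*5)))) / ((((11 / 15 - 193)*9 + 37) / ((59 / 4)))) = -33925 / 108225194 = -0.00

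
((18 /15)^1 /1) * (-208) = -1248 /5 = -249.60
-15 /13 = -1.15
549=549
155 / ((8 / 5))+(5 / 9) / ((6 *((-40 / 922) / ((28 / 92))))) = 59756 / 621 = 96.23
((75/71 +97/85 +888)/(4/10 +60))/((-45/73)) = -196090483/8201565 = -23.91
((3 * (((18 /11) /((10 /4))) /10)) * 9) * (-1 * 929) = -451494 /275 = -1641.80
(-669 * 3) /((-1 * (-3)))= -669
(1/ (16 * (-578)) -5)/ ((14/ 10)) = -3.57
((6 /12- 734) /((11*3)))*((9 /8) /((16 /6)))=-13203 /1408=-9.38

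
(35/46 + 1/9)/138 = 361/57132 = 0.01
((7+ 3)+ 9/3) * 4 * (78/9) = 1352/3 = 450.67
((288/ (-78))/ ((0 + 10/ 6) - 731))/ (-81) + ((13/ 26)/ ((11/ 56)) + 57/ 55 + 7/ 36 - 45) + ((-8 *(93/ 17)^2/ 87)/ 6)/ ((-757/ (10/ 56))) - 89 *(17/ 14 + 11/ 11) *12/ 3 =-57632098655117123/ 69477329901980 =-829.51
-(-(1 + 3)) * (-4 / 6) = -2.67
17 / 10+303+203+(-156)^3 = -37959083 / 10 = -3795908.30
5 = 5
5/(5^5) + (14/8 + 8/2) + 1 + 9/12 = 9377/1250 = 7.50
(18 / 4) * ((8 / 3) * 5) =60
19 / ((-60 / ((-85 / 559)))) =323 / 6708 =0.05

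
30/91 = 0.33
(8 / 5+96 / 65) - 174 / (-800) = 17131 / 5200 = 3.29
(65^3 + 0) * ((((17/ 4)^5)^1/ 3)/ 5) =77985645725/ 3072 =25385952.38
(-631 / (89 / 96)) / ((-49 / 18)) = 250.03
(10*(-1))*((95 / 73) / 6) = -475 / 219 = -2.17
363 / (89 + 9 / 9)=121 / 30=4.03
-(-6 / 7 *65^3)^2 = -2715080062500 / 49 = -55409797193.88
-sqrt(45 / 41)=-3 * sqrt(205) / 41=-1.05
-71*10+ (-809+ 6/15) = -7593/5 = -1518.60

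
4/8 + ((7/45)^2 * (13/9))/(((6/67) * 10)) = 589429/1093500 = 0.54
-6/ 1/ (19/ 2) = -12/ 19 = -0.63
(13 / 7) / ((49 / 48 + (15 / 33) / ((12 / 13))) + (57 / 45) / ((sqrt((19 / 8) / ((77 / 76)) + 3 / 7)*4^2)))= 2787870800 / 2269401267 - 2390960*sqrt(1342) / 2269401267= 1.19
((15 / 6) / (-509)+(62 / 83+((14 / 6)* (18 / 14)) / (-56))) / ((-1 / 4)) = -1628887 / 591458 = -2.75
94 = 94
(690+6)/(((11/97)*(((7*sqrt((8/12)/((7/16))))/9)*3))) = 25317*sqrt(42)/77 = 2130.82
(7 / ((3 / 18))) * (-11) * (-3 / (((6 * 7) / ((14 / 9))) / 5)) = 770 / 3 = 256.67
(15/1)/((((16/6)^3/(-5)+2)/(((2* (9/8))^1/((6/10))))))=-30375/968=-31.38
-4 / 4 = -1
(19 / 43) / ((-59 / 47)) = -893 / 2537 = -0.35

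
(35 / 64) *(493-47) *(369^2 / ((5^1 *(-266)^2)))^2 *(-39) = -161240796458937 / 114432263680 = -1409.05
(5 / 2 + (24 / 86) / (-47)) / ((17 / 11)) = 1.61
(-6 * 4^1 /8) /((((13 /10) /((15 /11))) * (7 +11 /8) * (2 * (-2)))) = 900 /9581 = 0.09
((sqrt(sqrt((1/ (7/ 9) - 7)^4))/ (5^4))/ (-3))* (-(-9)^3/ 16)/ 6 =-81/ 3500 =-0.02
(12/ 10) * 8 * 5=48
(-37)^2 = 1369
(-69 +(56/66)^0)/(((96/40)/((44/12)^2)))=-10285/27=-380.93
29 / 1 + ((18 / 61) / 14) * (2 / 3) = 12389 / 427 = 29.01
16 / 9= 1.78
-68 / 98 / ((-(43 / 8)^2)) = 2176 / 90601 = 0.02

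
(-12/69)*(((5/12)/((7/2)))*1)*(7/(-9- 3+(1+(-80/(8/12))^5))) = 0.00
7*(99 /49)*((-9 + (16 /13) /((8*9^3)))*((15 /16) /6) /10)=-938201 /471744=-1.99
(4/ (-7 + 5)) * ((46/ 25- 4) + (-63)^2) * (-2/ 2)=198342/ 25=7933.68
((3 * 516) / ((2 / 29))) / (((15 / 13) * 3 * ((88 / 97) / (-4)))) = -1572467 / 55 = -28590.31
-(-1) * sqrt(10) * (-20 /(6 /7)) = -70 * sqrt(10) /3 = -73.79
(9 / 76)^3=729 / 438976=0.00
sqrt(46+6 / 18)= 6.81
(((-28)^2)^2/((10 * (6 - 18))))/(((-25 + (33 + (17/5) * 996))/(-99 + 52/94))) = 88875416/598263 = 148.56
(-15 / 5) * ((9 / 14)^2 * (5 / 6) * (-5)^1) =2025 / 392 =5.17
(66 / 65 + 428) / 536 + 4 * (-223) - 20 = -911.20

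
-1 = -1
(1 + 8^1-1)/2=4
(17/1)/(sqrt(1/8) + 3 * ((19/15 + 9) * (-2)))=-209440/758887 - 850 * sqrt(2)/758887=-0.28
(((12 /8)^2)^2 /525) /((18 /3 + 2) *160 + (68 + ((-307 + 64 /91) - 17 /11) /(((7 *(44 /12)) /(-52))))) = 22869 /4676036800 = 0.00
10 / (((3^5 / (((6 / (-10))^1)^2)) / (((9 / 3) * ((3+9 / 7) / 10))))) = 2 / 105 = 0.02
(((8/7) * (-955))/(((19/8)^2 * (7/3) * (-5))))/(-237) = -97792/1397431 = -0.07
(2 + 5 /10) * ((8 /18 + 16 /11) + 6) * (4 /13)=7820 /1287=6.08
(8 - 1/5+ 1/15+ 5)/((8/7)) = 1351/120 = 11.26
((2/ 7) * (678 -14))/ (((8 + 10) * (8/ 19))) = 1577/ 63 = 25.03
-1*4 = -4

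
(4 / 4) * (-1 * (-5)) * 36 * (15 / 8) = 675 / 2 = 337.50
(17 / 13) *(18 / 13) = 306 / 169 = 1.81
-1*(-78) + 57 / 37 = 2943 / 37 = 79.54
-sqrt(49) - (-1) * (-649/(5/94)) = -61041/5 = -12208.20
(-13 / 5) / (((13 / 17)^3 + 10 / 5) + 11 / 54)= -3448926 / 3516425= -0.98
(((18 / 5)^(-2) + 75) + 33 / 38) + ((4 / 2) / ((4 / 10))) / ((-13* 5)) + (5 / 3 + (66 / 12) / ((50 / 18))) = 159086311 / 2000700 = 79.52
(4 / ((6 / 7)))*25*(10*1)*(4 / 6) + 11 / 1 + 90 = 7909 / 9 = 878.78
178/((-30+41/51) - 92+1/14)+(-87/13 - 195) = -228410622/1124279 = -203.16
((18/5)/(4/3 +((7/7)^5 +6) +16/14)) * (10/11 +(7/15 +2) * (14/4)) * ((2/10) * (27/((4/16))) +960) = 973683396/273625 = 3558.46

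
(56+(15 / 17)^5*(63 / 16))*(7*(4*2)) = 9240227479 / 2839714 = 3253.93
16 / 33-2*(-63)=4174 / 33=126.48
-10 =-10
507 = 507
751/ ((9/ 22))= 1835.78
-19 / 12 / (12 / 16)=-19 / 9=-2.11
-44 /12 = -3.67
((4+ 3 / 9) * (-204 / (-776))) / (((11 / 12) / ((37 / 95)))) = 49062 / 101365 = 0.48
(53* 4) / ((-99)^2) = 212 / 9801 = 0.02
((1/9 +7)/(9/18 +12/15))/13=640/1521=0.42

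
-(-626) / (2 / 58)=18154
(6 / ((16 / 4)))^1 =3 / 2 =1.50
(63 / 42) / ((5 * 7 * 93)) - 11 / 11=-1.00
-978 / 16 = -489 / 8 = -61.12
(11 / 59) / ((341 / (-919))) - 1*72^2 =-9482455 / 1829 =-5184.50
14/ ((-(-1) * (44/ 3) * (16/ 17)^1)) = 357/ 352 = 1.01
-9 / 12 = -3 / 4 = -0.75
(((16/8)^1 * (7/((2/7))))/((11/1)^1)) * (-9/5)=-441/55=-8.02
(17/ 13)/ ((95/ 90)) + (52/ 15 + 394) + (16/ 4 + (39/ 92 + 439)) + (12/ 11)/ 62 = 97885496023/ 116233260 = 842.15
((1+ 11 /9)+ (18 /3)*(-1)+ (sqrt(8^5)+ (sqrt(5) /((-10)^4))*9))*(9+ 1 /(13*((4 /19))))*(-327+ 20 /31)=-157663328*sqrt(2) /403-44342811*sqrt(5) /16120000+ 83758643 /7254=-541734.09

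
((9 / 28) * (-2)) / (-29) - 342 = -138843 / 406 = -341.98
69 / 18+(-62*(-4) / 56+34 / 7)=13.12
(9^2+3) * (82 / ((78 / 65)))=5740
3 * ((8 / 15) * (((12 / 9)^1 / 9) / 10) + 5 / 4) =10189 / 2700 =3.77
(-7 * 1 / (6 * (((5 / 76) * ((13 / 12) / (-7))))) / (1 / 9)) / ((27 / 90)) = 44688 / 13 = 3437.54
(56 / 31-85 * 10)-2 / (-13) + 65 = -315565 / 403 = -783.04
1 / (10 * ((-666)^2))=1 / 4435560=0.00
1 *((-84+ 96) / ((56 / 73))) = 15.64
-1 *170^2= -28900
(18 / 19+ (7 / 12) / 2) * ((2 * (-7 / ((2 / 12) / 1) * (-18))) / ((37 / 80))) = 2847600 / 703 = 4050.64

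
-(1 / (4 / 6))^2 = -9 / 4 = -2.25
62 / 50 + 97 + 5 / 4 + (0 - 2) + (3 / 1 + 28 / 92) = 231827 / 2300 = 100.79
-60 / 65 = -12 / 13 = -0.92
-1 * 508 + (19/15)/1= -7601/15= -506.73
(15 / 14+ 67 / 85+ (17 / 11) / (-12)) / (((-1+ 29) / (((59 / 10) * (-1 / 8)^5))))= -8020637 / 720607641600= -0.00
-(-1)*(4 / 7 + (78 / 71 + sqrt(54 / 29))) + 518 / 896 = 3.61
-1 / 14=-0.07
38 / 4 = 19 / 2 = 9.50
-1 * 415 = -415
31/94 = 0.33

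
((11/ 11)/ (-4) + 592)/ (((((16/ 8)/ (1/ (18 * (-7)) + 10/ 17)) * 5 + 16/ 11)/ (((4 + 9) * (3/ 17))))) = 114745059/ 1579504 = 72.65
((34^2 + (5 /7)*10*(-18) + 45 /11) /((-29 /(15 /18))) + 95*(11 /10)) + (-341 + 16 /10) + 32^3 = 1088703347 /33495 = 32503.46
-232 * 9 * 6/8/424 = -783/212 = -3.69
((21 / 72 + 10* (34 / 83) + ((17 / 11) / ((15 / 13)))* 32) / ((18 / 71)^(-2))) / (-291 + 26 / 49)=-6848592849 / 655064288890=-0.01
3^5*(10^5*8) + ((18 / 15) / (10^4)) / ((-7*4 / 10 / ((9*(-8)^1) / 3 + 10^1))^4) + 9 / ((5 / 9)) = 7776000651 / 40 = 194400016.28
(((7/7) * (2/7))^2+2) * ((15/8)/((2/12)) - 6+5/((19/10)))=30549/1862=16.41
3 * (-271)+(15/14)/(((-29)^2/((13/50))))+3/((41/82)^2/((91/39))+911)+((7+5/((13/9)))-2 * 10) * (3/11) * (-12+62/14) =-340741511529213/429524115020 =-793.30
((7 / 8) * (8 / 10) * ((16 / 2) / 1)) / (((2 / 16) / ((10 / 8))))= 56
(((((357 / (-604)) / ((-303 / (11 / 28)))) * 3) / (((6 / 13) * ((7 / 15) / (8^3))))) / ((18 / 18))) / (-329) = -583440 / 35123053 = -0.02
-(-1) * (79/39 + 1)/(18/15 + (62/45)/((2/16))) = 177/715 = 0.25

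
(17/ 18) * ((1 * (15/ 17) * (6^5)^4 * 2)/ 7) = 6093597400104960/ 7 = 870513914300708.57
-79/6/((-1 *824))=0.02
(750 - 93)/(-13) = -657/13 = -50.54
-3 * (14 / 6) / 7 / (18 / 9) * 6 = -3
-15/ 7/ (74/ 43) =-645/ 518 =-1.25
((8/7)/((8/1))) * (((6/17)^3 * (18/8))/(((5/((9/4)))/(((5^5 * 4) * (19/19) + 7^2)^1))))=27444663/343910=79.80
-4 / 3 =-1.33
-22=-22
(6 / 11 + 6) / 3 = 24 / 11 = 2.18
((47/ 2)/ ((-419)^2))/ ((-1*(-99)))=47/ 34761078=0.00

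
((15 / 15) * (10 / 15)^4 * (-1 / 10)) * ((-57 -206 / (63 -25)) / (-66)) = -4744 / 253935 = -0.02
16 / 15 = 1.07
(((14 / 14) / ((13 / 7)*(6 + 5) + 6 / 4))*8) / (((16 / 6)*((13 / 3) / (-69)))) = -8694 / 3991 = -2.18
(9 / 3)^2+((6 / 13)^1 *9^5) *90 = 2452813.62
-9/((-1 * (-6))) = -1.50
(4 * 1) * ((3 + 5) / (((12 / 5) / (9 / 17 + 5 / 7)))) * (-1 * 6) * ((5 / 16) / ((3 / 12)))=-14800 / 119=-124.37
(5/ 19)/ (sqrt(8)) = 5 * sqrt(2)/ 76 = 0.09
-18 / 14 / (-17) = 9 / 119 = 0.08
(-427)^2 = 182329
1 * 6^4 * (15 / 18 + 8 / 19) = 30888 / 19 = 1625.68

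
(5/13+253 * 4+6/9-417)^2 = 355277.13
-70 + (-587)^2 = 344499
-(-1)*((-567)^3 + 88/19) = -3463400909/19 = -182284258.37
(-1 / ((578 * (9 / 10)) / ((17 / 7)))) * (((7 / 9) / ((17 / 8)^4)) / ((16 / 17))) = -0.00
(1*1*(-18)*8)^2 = 20736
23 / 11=2.09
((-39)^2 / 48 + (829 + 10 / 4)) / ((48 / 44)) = 151921 / 192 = 791.26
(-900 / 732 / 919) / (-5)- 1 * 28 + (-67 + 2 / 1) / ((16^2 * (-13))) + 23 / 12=-1122121483 / 43053312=-26.06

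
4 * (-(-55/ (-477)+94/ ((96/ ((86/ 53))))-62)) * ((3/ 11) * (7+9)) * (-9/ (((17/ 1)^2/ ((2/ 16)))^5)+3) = 15199699617723512911781/ 4814128922467397632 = 3157.31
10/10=1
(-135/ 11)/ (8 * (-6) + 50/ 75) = 405/ 1562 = 0.26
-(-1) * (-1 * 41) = -41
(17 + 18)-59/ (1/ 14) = -791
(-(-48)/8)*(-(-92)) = 552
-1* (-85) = 85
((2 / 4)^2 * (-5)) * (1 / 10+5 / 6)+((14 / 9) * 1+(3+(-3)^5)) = -4313 / 18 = -239.61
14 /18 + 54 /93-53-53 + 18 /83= -2418163 /23157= -104.42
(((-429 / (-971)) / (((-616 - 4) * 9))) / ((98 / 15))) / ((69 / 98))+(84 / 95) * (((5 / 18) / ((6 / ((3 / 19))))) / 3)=19230175 / 8997429708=0.00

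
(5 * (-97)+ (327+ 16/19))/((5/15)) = -8958/19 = -471.47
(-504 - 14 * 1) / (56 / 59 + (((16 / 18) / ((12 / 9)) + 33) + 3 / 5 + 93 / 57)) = -8710170 / 619589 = -14.06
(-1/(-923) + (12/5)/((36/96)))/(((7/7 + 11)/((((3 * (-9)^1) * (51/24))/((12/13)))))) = -1506591/45440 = -33.16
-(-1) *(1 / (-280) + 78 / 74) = 1.05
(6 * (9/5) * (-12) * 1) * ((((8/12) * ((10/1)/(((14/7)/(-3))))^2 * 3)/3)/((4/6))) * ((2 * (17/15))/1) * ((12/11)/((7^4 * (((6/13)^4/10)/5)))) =-873966600/26411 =-33091.01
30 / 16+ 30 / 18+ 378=9157 / 24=381.54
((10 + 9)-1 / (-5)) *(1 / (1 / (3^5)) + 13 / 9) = 4693.33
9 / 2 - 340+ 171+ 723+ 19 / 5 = 5623 / 10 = 562.30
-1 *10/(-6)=5/3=1.67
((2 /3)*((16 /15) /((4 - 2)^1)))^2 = 256 /2025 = 0.13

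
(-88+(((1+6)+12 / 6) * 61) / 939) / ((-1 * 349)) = 27361 / 109237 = 0.25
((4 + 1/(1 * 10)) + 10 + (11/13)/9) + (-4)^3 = -58273/1170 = -49.81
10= 10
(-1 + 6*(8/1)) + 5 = 52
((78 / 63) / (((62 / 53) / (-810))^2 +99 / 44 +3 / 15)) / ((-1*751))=-15972535800 / 23737020675193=-0.00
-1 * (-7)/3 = 7/3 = 2.33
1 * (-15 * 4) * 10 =-600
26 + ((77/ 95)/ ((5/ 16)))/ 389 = 4805382/ 184775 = 26.01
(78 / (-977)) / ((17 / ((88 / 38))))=-3432 / 315571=-0.01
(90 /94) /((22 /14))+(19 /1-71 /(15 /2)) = 10.14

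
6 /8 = 0.75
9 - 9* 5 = -36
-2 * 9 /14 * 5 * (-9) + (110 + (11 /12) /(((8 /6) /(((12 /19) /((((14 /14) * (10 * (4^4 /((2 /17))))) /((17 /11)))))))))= 167.86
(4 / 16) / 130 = 1 / 520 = 0.00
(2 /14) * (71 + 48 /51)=1223 /119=10.28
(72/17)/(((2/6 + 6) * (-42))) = -36/2261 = -0.02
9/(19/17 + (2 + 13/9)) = 1377/698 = 1.97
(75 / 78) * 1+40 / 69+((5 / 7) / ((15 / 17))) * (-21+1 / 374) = -355857 / 23023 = -15.46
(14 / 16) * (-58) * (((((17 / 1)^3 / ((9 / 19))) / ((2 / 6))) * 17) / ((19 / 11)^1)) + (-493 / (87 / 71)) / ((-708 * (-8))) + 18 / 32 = -264087380137 / 16992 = -15541865.59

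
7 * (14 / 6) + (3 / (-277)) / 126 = 190021 / 11634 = 16.33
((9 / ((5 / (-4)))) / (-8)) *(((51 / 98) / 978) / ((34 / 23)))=207 / 638960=0.00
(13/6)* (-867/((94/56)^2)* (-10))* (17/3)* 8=2002931840/6627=302238.09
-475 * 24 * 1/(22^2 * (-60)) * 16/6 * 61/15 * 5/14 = 11590/7623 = 1.52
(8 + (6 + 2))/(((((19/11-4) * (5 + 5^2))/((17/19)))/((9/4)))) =-1122/2375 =-0.47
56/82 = 28/41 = 0.68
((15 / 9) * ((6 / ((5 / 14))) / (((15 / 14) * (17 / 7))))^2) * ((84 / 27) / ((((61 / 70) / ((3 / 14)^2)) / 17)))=15059072 / 77775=193.62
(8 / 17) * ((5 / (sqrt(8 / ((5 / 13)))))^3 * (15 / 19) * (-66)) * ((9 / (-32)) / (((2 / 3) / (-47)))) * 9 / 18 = -392596875 * sqrt(130) / 13974272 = -320.32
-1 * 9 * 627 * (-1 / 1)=5643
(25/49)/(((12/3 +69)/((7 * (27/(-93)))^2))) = 2025/70153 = 0.03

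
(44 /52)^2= 121 /169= 0.72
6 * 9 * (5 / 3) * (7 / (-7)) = -90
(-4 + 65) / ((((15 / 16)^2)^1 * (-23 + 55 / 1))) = 488 / 225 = 2.17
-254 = -254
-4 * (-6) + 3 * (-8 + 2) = 6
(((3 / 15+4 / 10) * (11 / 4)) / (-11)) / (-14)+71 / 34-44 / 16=-3099 / 4760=-0.65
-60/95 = -12/19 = -0.63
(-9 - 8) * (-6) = 102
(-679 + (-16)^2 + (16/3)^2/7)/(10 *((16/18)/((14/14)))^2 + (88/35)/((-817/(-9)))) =-970338645/18364952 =-52.84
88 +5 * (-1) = 83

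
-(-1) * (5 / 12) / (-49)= -5 / 588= -0.01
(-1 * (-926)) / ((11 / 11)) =926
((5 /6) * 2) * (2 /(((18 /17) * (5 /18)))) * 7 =238 /3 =79.33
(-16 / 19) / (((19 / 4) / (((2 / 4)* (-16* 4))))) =2048 / 361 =5.67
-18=-18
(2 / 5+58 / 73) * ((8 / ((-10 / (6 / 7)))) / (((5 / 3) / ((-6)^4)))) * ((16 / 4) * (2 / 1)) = -325472256 / 63875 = -5095.46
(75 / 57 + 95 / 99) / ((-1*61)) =-4280 / 114741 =-0.04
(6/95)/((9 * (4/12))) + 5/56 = 587/5320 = 0.11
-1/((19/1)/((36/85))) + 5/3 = 7967/4845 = 1.64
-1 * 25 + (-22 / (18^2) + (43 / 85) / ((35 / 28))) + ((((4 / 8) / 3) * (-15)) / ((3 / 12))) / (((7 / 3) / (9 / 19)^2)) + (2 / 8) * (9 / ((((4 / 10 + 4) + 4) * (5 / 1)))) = -17795940313 / 695935800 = -25.57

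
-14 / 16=-0.88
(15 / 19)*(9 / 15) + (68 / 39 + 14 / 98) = 12242 / 5187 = 2.36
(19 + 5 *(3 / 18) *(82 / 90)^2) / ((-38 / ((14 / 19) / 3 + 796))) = -1085882743 / 2631690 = -412.62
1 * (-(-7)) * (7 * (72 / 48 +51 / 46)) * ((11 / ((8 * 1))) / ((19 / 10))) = 40425 / 437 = 92.51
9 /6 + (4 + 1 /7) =5.64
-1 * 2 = -2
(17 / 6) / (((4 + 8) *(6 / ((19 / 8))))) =323 / 3456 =0.09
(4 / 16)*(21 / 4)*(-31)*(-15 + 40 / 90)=28427 / 48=592.23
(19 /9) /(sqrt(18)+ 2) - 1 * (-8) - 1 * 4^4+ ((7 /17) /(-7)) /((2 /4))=-266057 /1071+ 19 * sqrt(2) /42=-247.78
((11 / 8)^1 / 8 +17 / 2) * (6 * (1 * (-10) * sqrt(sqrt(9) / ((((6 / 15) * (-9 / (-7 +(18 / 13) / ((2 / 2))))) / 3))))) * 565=-4703625 * sqrt(9490) / 416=-1101469.47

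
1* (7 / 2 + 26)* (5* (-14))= -2065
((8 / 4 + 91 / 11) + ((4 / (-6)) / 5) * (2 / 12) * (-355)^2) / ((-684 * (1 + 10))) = 138119 / 372438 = 0.37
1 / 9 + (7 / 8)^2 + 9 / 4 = 1801 / 576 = 3.13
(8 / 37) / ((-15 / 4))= -32 / 555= -0.06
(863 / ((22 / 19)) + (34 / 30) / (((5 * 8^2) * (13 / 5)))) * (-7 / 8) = -716222269 / 1098240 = -652.15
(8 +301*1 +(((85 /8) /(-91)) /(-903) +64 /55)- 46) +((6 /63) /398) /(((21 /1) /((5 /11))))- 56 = 208.16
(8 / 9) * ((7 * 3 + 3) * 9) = 192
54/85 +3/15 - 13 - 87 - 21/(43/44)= -440987/3655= -120.65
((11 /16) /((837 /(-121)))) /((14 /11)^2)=-161051 /2624832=-0.06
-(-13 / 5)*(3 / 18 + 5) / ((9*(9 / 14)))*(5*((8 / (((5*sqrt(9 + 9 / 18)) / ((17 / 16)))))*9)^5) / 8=4373.76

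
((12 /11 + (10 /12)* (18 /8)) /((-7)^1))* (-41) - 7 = 6389 /616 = 10.37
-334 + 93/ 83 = -27629/ 83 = -332.88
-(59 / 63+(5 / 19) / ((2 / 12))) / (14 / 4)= -6022 / 8379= -0.72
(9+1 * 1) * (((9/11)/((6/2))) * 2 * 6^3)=12960/11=1178.18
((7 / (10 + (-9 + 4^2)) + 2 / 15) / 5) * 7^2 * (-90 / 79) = -6.09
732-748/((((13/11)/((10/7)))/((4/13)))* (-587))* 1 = 508645292/694421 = 732.47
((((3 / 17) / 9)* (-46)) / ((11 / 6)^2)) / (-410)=0.00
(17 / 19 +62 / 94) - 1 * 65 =-56657 / 893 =-63.45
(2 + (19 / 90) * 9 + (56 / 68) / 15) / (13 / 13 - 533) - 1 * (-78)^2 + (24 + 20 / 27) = -14796002153 / 2441880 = -6059.27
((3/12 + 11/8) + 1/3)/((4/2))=47/48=0.98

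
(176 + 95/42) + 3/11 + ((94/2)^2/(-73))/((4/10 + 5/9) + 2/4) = 696934709/4418106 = 157.75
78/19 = 4.11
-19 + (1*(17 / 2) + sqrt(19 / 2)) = -21 / 2 + sqrt(38) / 2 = -7.42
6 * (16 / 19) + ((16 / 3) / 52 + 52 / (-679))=2555248 / 503139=5.08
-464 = -464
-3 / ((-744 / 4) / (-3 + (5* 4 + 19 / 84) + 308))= 27319 / 5208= 5.25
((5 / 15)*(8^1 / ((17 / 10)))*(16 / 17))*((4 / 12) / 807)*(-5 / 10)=-640 / 2099007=-0.00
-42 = -42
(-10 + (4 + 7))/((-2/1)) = -1/2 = -0.50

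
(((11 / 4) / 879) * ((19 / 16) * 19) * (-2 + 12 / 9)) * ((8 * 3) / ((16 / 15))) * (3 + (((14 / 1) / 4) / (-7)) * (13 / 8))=-694925 / 300032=-2.32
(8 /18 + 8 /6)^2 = 256 /81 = 3.16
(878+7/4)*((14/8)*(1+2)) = 73899/16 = 4618.69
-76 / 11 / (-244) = 0.03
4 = 4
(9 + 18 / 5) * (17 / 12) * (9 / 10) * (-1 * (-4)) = 3213 / 50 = 64.26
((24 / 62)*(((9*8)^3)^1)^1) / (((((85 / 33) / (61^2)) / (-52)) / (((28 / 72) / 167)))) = -11121957310464 / 440045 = -25274590.80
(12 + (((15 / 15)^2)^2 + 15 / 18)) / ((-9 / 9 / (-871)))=72293 / 6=12048.83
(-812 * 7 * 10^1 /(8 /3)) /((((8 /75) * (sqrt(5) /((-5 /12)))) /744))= 49557375 * sqrt(5) /4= 27703414.82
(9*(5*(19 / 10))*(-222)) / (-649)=18981 / 649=29.25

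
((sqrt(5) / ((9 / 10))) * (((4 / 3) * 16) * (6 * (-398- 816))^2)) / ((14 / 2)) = 3772917760 * sqrt(5) / 21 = 401738123.09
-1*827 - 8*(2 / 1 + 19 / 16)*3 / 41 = -67967 / 82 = -828.87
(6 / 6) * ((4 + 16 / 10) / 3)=28 / 15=1.87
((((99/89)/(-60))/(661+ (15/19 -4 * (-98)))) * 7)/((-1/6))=4389/5939860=0.00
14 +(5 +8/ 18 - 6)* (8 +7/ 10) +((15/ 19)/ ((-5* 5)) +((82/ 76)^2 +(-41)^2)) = 36633541/ 21660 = 1691.30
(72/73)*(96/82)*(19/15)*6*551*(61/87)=50736384/14965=3390.34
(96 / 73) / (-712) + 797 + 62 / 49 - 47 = 239166976 / 318353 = 751.26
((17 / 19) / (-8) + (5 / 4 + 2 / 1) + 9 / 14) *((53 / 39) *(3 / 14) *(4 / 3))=71073 / 48412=1.47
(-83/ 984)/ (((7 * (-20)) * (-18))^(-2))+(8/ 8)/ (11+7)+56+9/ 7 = -2766890575/ 5166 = -535596.32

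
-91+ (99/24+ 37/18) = -6107/72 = -84.82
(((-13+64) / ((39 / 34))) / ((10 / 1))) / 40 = 289 / 2600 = 0.11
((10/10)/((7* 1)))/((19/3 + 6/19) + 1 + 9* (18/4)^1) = 0.00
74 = 74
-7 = -7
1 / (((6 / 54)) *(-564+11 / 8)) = -72 / 4501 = -0.02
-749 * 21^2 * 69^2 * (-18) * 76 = 2151318371832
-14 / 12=-7 / 6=-1.17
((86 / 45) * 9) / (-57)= -0.30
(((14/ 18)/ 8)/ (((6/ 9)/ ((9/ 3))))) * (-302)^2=159607/ 4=39901.75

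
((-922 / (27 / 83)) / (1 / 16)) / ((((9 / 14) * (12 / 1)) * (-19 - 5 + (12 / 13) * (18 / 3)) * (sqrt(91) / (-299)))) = -11440637 * sqrt(91) / 10935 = -9980.50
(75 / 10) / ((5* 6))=1 / 4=0.25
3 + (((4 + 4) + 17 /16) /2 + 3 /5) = 1301 /160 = 8.13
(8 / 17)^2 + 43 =12491 / 289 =43.22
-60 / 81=-20 / 27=-0.74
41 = 41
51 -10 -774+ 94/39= -28493/39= -730.59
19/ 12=1.58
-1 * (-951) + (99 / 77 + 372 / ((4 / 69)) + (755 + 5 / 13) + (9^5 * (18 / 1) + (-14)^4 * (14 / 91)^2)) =1268076539 / 1183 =1071915.92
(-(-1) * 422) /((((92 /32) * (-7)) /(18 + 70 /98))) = -442256 /1127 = -392.42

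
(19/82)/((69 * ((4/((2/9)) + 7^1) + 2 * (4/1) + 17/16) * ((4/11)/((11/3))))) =4598/4625415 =0.00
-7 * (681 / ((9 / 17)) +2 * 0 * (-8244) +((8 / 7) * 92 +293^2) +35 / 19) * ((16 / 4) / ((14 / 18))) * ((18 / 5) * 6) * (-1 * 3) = 27068011056 / 133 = 203518880.12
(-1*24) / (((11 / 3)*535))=-72 / 5885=-0.01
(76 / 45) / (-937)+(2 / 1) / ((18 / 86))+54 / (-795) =7066136 / 744915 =9.49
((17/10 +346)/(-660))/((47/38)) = -22021/51700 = -0.43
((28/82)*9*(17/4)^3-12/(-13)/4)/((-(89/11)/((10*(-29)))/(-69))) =-443266652565/758992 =-584020.19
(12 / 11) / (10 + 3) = 12 / 143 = 0.08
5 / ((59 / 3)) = 15 / 59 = 0.25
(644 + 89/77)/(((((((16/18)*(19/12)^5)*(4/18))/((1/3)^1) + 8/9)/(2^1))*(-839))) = -41719142016/184076364241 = -0.23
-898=-898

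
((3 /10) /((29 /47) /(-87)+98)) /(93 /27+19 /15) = 3807 /5858408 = 0.00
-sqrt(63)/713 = -0.01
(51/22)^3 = 132651/10648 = 12.46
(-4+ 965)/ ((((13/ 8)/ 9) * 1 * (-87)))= -23064/ 377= -61.18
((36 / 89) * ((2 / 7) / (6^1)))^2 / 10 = 72 / 1940645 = 0.00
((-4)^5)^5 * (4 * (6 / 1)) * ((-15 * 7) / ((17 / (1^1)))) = 2837267765243412480 / 17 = 166898103837847792.94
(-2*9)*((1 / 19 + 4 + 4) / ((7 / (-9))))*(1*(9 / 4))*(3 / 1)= 334611 / 266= 1257.94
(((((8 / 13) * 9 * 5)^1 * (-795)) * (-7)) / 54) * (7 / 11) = 259700 / 143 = 1816.08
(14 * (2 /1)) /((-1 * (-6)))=14 /3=4.67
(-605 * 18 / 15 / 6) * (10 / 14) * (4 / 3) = -2420 / 21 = -115.24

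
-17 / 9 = -1.89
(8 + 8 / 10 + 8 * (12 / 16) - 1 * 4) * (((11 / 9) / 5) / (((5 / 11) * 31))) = 726 / 3875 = 0.19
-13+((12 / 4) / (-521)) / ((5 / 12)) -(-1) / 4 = -132999 / 10420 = -12.76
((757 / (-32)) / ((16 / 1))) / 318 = -757 / 162816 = -0.00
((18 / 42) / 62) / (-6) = -1 / 868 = -0.00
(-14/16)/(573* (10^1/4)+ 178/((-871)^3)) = -4625434177/7572496522636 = -0.00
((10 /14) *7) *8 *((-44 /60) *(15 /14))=-220 /7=-31.43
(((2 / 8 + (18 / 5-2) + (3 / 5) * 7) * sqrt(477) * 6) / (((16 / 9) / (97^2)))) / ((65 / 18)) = 829958481 * sqrt(53) / 5200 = 1161959.41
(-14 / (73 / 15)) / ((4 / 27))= -2835 / 146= -19.42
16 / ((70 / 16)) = 128 / 35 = 3.66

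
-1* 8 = -8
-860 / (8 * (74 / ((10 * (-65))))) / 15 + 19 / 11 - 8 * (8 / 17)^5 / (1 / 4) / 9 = 671915881589 / 10401872382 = 64.60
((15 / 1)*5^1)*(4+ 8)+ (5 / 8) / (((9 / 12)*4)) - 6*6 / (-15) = 108313 / 120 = 902.61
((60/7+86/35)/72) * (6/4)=193/840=0.23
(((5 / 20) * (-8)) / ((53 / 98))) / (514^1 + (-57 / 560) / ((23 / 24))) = -0.01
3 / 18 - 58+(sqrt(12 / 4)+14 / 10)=-1693 / 30+sqrt(3)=-54.70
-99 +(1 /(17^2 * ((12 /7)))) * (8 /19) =-1630813 /16473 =-99.00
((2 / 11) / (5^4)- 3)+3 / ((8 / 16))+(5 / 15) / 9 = 563804 / 185625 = 3.04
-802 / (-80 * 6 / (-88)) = -4411 / 30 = -147.03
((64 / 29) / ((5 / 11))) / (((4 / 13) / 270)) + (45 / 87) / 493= 60911151 / 14297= 4260.41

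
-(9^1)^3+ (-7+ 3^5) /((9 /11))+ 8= -3893 /9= -432.56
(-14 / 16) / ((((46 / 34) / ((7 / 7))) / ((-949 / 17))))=6643 / 184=36.10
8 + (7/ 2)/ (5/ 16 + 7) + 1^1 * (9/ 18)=2101/ 234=8.98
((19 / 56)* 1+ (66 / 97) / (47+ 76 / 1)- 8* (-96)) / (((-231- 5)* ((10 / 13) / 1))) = -2224554943 / 525600320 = -4.23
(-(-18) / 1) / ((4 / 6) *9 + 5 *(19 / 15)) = 54 / 37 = 1.46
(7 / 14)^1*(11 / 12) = 11 / 24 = 0.46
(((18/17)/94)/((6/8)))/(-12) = -1/799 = -0.00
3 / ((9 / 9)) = 3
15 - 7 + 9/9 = 9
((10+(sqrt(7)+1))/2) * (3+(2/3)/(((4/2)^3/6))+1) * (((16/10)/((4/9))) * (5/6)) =27 * sqrt(7)/4+297/4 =92.11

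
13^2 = 169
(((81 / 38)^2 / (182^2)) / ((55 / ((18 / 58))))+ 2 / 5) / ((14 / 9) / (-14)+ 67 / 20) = 274646454993 / 2223869075428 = 0.12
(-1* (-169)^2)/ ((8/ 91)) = -324881.38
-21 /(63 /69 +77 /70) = -4830 /463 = -10.43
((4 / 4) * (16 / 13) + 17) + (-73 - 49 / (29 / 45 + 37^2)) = -43912073 / 801242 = -54.81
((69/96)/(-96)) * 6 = -23/512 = -0.04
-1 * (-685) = 685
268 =268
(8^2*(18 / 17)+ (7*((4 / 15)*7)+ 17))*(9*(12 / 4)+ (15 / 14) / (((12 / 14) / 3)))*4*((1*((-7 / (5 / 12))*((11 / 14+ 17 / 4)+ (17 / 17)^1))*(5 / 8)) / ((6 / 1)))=-172857763 / 1360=-127101.30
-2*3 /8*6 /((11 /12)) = -54 /11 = -4.91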